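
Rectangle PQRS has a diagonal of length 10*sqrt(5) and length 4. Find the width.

The diagonal of a rectangle forms a right triangle with the two sides.
Rearranging the Pythagorean theorem: missing side = sqrt(d^2 - known^2).
= sqrt(500 - 16) = sqrt(484) = 22.

22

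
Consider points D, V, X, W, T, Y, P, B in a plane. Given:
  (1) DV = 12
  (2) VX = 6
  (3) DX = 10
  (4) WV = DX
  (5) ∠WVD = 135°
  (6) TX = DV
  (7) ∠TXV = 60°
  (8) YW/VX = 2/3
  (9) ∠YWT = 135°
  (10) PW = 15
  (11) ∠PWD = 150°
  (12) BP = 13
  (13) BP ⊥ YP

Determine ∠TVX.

From the given relations: TX = DV = 12.
Step 1: By the law of cosines on triangle VXT: VT² = 6² + 12² − 2·6·12·cos(60°) = 108, so VT = 6·√3.
Step 2: By the inverse law of cosines on triangle TVX: cos(∠TVX) = ((6·√3)² + 6² − 12²) / (2·6·√3·6) = 0/124.71 = 0, so ∠TVX = 90°.

Therefore, the measure of angle ∠TVX = 90°.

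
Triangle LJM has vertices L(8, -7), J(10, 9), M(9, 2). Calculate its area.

Shoelace: Area = (1/2)|8(9-2) + 10(2--7) + 9(-7-9)| = (1/2)(2) = 1

1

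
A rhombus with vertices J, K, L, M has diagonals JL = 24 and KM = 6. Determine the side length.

The diagonals of a rhombus bisect each other at right angles.
Half-diagonals: 24/2 = 12 and 6/2 = 3
side = sqrt(12^2 + 3^2)
side = sqrt(144 + 9)
side = sqrt(153) = 3*sqrt(17)

3*sqrt(17)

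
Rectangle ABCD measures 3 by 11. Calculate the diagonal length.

Using the Pythagorean theorem:
d² = 3² + 11² = 9 + 121 = 130
d = sqrt(130)

sqrt(130)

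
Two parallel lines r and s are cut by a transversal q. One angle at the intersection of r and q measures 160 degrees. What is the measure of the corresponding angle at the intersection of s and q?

Corresponding angles are equal: 160 degrees.

160 degrees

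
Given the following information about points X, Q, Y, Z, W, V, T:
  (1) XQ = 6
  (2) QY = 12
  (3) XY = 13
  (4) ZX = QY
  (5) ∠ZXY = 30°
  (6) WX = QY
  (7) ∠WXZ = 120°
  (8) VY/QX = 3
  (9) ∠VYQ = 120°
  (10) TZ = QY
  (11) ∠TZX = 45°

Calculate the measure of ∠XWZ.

From the given relations: WX = QY = 12; ZX = QY = 12.
Step 1: By the law of cosines on triangle WXZ: WZ² = 12² + 12² − 2·12·12·cos(120°) = 432, so WZ = 12·√3.
Step 2: By the inverse law of cosines on triangle XWZ: cos(∠XWZ) = (12² + (12·√3)² − 12²) / (2·12·12·√3) = 432/498.83 = 0.866, so ∠XWZ = 30°.

Therefore, the measure of angle ∠XWZ = 30°.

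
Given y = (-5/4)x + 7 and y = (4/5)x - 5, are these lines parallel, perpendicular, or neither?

Slope of line 1: m1 = -5/4
Slope of line 2: m2 = 4/5
Two lines are perpendicular when the product of their slopes is -1 (negative reciprocals).
m1 * m2 = (-5/4) * (4/5) = -1, confirming perpendicularity.

Perpendicular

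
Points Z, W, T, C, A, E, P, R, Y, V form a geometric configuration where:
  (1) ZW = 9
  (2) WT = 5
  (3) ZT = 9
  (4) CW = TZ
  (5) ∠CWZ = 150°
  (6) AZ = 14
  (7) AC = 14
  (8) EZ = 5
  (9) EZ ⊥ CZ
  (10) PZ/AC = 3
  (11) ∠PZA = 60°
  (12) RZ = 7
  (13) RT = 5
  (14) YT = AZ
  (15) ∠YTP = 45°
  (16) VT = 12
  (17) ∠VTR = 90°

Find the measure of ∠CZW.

From the given relations: CW = TZ = 9.
Step 1: By the law of cosines on triangle ZWC: ZC² = 9² + 9² − 2·9·9·cos(150°) = 302.3, so ZC ≈ 17.39.
Step 2: By the inverse law of cosines on triangle CZW: cos(∠CZW) = (17.39² + 9² − 9²) / (2·17.39·9) = 302.3/312.96 = 0.9659, so ∠CZW = 15°.

Therefore, the measure of angle ∠CZW = 15°.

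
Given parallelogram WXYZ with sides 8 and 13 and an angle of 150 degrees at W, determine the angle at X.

In a parallelogram, consecutive angles are supplementary (sum to 180°).
angle X = 180 - angle W
angle X = 180 - 150
angle X = 30 degrees

30 degrees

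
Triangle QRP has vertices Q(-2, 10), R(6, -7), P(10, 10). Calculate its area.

The Shoelace formula computes the area from vertex coordinates by summing cross products.
For vertices (-2,10), (6,-7), (10,10):
Signed sum = -2*-7 - 6*10 + 6*10 - 10*-7 + 10*10 - -2*10
= -46 + 130 + 120 = 204
Area = (1/2)|204| = 102.

102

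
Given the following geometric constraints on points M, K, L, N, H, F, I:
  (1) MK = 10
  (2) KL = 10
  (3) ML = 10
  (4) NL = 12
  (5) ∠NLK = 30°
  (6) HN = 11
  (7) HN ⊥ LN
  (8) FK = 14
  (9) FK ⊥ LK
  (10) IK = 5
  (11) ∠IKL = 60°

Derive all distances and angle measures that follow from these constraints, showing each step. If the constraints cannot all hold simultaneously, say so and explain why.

The constraints are consistent.

Step 1: From KL = 10, LN = 12, and ∠KLN = 30°, by the law of cosines:
  KN² = KL² + LN² - 2·KL·LN·cos(30°) = 100 + 144 - 207.8 = 36.15
  KN ≈ 6.01

Step 2: From LN = 12, NH = 11, and ∠LNH = 90°, by the law of cosines:
  LH² = LN² + NH² - 2·LN·NH·cos(90°) = 144 + 121 - 0 = 265
  LH ≈ 16.28

Step 3: From LK = 10, KF = 14, and ∠LKF = 90°, by the law of cosines:
  LF² = LK² + KF² - 2·LK·KF·cos(90°) = 100 + 196 - 0 = 296
  LF = 2·√74

Step 4: From LK = 10, KI = 5, and ∠LKI = 60°, by the law of cosines:
  LI² = LK² + KI² - 2·LK·KI·cos(60°) = 100 + 25 - 50 = 75
  LI = 5·√3

Step 5: From MK = 10, ML = 10, KL = 10, by the inverse law of cosines:
  cos(∠KML) = (MK² + ML² - KL²) / (2·MK·ML)
  ∠KML = 60°

Step 6: From KL = 10, KM = 10, LM = 10, by the inverse law of cosines:
  cos(∠LKM) = (KL² + KM² - LM²) / (2·KL·KM)
  ∠LKM = 60°

Step 7: From LK = 10, LM = 10, KM = 10, by the inverse law of cosines:
  cos(∠KLM) = (LK² + LM² - KM²) / (2·LK·LM)
  ∠KLM = 60°

Step 8: From KL = 10, KN = 6.01, LN = 12, by the inverse law of cosines:
  cos(∠LKN) = (KL² + KN² - LN²) / (2·KL·KN)
  ∠LKN = 93.74°

Step 9: From LF = 2·√74, LK = 10, FK = 14, by the inverse law of cosines:
  cos(∠FLK) = (LF² + LK² - FK²) / (2·LF·LK)
  ∠FLK = 54.46°

Step 10: From LH = 16.28, LN = 12, HN = 11, by the inverse law of cosines:
  cos(∠HLN) = (LH² + LN² - HN²) / (2·LH·LN)
  ∠HLN = 42.51°

Step 11: From LI = 5·√3, LK = 10, IK = 5, by the inverse law of cosines:
  cos(∠ILK) = (LI² + LK² - IK²) / (2·LI·LK)
  ∠ILK = 30°

Step 12: From NK = 6.01, NL = 12, KL = 10, by the inverse law of cosines:
  cos(∠KNL) = (NK² + NL² - KL²) / (2·NK·NL)
  ∠KNL = 56.26°

Step 13: From HL = 16.28, HN = 11, LN = 12, by the inverse law of cosines:
  cos(∠LHN) = (HL² + HN² - LN²) / (2·HL·HN)
  ∠LHN = 47.49°

Step 14: From FK = 14, FL = 2·√74, KL = 10, by the inverse law of cosines:
  cos(∠KFL) = (FK² + FL² - KL²) / (2·FK·FL)
  ∠KFL = 35.54°

Step 15: From IK = 5, IL = 5·√3, KL = 10, by the inverse law of cosines:
  cos(∠KIL) = (IK² + IL² - KL²) / (2·IK·IL)
  ∠KIL = 90°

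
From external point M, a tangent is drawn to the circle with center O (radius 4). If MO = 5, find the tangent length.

tangent = √(d² - r²) = √(5² - 4²) = √(25 - 16) = √9 = 3

3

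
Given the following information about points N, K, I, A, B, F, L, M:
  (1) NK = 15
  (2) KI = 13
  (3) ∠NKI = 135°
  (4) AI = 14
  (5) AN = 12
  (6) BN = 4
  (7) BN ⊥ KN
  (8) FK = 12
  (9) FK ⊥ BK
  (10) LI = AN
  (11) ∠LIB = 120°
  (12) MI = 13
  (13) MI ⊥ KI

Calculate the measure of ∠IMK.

Step 1: By the law of cosines on triangle MIK: MK² = 13² + 13² − 2·13·13·cos(90°) = 338, so MK = 13·√2.
Step 2: By the inverse law of cosines on triangle IMK: cos(∠IMK) = (13² + (13·√2)² − 13²) / (2·13·13·√2) = 338/478 = 0.7071, so ∠IMK = 45°.

Therefore, the measure of angle ∠IMK = 45°.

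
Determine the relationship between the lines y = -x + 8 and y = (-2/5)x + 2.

Slope of line 1: m1 = -1
Slope of line 2: m2 = -2/5
For parallel lines we need equal slopes: -1 != -2/5.
For perpendicular lines we need m1*m2 = -1: (-1)(-2/5) = 2/5 != -1.
Since neither condition holds, the lines are neither parallel nor perpendicular.

Neither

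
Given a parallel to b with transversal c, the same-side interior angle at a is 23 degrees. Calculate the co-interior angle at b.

Co-interior angles (same-side interior) formed by parallel lines and a transversal are supplementary (sum to 180 degrees).
The given angle is 23 degrees.
The co-interior angle = 180 - 23 = 157 degrees.

157 degrees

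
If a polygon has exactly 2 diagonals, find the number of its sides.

Using d = n(n - 3)/2, we solve 2 = n(n - 3)/2.
So n(n - 3) = 4.
Testing n = 4: 4 * 1 = 4 = 4. Correct.
The polygon has 4 sides.

4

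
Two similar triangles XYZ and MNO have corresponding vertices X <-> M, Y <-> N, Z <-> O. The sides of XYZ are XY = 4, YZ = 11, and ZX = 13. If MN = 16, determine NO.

Similar triangles have proportional sides. Setting up the proportion:
MN / XY = NO / YZ
16 / 4 = NO / 11
NO = 11 * 16 / 4 = 44.

44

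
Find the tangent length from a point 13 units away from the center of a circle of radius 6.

tangent = √(d² - r²) = √(13² - 6²) = √(169 - 36) = √133 = sqrt(133)

sqrt(133)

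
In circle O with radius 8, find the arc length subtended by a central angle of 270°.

Arc length = 2π(8)(3/4) = 12*pi

12*pi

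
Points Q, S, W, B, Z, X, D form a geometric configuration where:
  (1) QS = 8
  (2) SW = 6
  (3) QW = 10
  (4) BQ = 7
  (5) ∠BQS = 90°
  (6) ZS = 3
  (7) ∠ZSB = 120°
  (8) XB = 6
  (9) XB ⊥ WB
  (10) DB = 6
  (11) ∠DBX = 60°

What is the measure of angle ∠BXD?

Step 1: By the law of cosines on triangle XBD: XD² = 6² + 6² − 2·6·6·cos(60°) = 36, so XD = 6.
Step 2: By the inverse law of cosines on triangle BXD: cos(∠BXD) = (6² + 6² − 6²) / (2·6·6) = 36/72 = 0.5, so ∠BXD = 60°.

Therefore, the measure of angle ∠BXD = 60°.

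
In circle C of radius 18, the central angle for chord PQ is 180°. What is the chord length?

Chord length = 2r sin(θ/2)
= 2 × 18 × sin(180°/2)
= 2 × 18 × sin(90°)
= 36

36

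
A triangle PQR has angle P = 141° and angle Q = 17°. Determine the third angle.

The interior angles sum to 180°: angle R = 180 - 141 - 17 = 22°.
The triangle is obtuse (angles 141°, 17°, 22°).

22 degrees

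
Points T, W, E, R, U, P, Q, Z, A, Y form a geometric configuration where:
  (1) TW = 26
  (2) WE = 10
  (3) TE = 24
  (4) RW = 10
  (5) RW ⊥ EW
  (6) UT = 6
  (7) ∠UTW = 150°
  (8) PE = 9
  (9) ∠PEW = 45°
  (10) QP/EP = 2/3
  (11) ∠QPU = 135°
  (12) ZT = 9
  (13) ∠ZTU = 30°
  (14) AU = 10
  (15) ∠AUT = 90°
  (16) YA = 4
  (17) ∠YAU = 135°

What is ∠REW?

Step 1: By the law of cosines on triangle EWR: ER² = 10² + 10² − 2·10·10·cos(90°) = 200, so ER = 10·√2.
Step 2: By the inverse law of cosines on triangle REW: cos(∠REW) = ((10·√2)² + 10² − 10²) / (2·10·√2·10) = 200/282.84 = 0.7071, so ∠REW = 45°.

Therefore, the measure of angle ∠REW = 45°.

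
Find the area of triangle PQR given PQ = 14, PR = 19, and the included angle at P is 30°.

Area = (1/2) * PQ * PR * sin(P)
Area = (1/2) * 14 * 19 * sin(30°)
Area = (1/2) * 14 * 19 * 1/2
Area = 133/2

133/2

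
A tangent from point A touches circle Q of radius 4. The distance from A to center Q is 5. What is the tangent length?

tangent = √(d² - r²) = √(5² - 4²) = √(25 - 16) = √9 = 3

3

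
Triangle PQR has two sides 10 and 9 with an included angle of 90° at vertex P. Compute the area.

Area = (1/2)(10)(9) sin(90°) = (1/2)(10)(9)(1) = 45

45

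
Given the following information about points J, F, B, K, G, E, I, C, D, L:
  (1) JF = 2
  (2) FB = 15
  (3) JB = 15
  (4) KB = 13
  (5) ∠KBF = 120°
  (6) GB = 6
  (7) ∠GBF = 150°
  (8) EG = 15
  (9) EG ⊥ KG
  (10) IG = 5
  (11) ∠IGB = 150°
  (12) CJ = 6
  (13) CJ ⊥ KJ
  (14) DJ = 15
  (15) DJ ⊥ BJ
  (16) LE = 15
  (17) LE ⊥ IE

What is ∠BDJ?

Step 1: By the law of cosines on triangle DJB: DB² = 15² + 15² − 2·15·15·cos(90°) = 450, so DB = 15·√2.
Step 2: By the inverse law of cosines on triangle BDJ: cos(∠BDJ) = ((15·√2)² + 15² − 15²) / (2·15·√2·15) = 450/636.4 = 0.7071, so ∠BDJ = 45°.

Therefore, the measure of angle ∠BDJ = 45°.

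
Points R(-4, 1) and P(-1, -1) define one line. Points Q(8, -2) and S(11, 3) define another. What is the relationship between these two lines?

Slope of line 1: m1 = (-1 - 1)/(-1 - -4) = -2/3 = -2/3
Slope of line 2: m2 = (3 - -2)/(11 - 8) = 5/3 = 5/3
m1 != m2 and m1*m2 = -10/9 != -1. Neither.

Neither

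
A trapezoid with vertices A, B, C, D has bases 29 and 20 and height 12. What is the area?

Area of a trapezoid = (base1 + base2) * height / 2
Area = (29 + 20) * 12 / 2
Area = 49 * 12 / 2
Area = 588 / 2
Area = 294

294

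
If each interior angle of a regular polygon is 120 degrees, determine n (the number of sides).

The exterior angle is the supplement of the interior angle: 180 - 120 = 60 degrees.
Since the exterior angles of any convex polygon sum to 360 degrees, the number of sides is 360 / 60 = 6.

6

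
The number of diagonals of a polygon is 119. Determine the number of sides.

Using d = n(n - 3)/2, we solve 119 = n(n - 3)/2.
So n(n - 3) = 238.
Testing n = 17: 17 * 14 = 238 = 238. Correct.
The polygon has 17 sides.

17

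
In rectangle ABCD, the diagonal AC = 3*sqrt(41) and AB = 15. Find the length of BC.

b = sqrt(d^2 - a^2) = sqrt(369 - 225) = sqrt(144) = 12

12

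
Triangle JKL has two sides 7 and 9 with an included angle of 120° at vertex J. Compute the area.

Area = (1/2) * JK * JL * sin(J)
Area = (1/2) * 7 * 9 * sin(120°)
Area = (1/2) * 7 * 9 * sqrt(3)/2
Area = 63*sqrt(3)/4

63*sqrt(3)/4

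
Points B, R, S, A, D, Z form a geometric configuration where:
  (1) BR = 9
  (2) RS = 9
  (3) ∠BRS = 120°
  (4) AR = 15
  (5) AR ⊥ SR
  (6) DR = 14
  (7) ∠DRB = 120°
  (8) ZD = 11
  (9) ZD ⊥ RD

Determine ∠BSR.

Step 1: By the law of cosines on triangle SRB: SB² = 9² + 9² − 2·9·9·cos(120°) = 243, so SB = 9·√3.
Step 2: By the inverse law of cosines on triangle BSR: cos(∠BSR) = ((9·√3)² + 9² − 9²) / (2·9·√3·9) = 243/280.59 = 0.866, so ∠BSR = 30°.

Therefore, the measure of angle ∠BSR = 30°.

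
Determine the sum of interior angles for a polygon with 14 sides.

The sum of interior angles of an n-sided polygon is (n - 2) * 180.
For n = 14: (14 - 2) * 180 = 12 * 180 = 2160 degrees.

2160 degrees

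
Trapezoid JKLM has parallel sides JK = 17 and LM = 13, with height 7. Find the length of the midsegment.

midsegment = (17 + 13) / 2 = 30 / 2 = 15

15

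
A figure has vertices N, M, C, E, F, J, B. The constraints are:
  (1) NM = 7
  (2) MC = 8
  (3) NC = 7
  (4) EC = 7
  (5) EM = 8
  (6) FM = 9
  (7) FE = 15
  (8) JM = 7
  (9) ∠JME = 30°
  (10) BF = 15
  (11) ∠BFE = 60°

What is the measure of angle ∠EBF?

Step 1: By the law of cosines on triangle BFE: BE² = 15² + 15² − 2·15·15·cos(60°) = 225, so BE = 15.
Step 2: By the inverse law of cosines on triangle EBF: cos(∠EBF) = (15² + 15² − 15²) / (2·15·15) = 225/450 = 0.5, so ∠EBF = 60°.

Therefore, the measure of angle ∠EBF = 60°.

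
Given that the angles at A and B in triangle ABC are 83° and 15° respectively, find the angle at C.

Let angle C = x. Then 83 + 15 + x = 180.
x = 180 - 98 = 82 degrees.

82 degrees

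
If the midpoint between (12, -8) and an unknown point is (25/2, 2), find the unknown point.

Using the midpoint formula: M = ((x1 + x2)/2, (y1 + y2)/2)
We know M = (25/2, 2) and K = (12, -8)
For x: 25/2 = (12 + x2)/2, so x2 = 2*25/2 - 12 = 13
For y: 2 = (-8 + y2)/2, so y2 = 2*2 - -8 = 12
J = (13, 12)

(13, 12)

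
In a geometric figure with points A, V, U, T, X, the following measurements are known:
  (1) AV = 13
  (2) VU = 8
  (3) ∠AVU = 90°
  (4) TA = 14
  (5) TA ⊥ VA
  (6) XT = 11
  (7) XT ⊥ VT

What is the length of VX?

Step 1: By the law of cosines on triangle VAT: VT² = 13² + 14² − 2·13·14·cos(90°) = 365, so VT ≈ 19.1.
Step 2: By the law of cosines on triangle VTX: VX² = 19.1² + 11² − 2·19.1·11·cos(90°) = 486, so VX = 9·√6.

Therefore, the length of VX = 9·√6.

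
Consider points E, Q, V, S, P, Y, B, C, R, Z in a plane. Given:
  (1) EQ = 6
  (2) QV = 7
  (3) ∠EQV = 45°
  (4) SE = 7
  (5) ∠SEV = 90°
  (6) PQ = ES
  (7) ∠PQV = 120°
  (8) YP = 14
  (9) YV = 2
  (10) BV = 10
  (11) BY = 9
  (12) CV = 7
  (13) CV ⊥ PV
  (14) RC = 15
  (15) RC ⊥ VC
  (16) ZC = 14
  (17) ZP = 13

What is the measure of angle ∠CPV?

From the given relations: PQ = ES = 7.
Step 1: By the law of cosines on triangle VQP: VP² = 7² + 7² − 2·7·7·cos(120°) = 147, so VP = 7·√3.
Step 2: By the law of cosines on triangle PVC: PC² = (7·√3)² + 7² − 2·7·√3·7·cos(90°) = 196, so PC = 14.
Step 3: By the inverse law of cosines on triangle CPV: cos(∠CPV) = (14² + (7·√3)² − 7²) / (2·14·7·√3) = 294/339.48 = 0.866, so ∠CPV = 30°.

Therefore, the measure of angle ∠CPV = 30°.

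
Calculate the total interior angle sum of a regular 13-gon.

The sum of interior angles of an n-sided polygon is (n - 2) * 180.
For n = 13: (13 - 2) * 180 = 11 * 180 = 1980 degrees.

1980 degrees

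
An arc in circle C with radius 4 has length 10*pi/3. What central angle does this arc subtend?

The full circumference is 2πr = 8*pi.
The arc is 10*pi/3 / 8*pi = 5/12 of the full circle.
So the central angle = 5/12 × 360° = 150°.

150°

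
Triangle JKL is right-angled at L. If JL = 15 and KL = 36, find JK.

By the Pythagorean theorem: JK^2 = JL^2 + KL^2
JK^2 = 15^2 + 36^2 = 225 + 1296 = 1521
JK = sqrt(1521) = 39

39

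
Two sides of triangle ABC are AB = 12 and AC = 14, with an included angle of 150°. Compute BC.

By the law of cosines: BC^2 = AB^2 + AC^2 - 2*AB*AC*cos(A)
BC^2 = 12^2 + 14^2 - 2*12*14*cos(150°)
BC^2 = 144 + 196 - 336*(-sqrt(3)/2)
BC^2 = 168*sqrt(3) + 340
BC = 2*sqrt(42*sqrt(3) + 85)

2*sqrt(42*sqrt(3) + 85)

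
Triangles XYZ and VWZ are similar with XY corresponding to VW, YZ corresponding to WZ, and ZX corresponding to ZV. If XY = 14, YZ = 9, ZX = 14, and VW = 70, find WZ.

k = 70/14 = 5. WZ = 5 * 9 = 45.

45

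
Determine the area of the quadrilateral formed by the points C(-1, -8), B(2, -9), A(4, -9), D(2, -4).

Using the Shoelace formula for a quadrilateral (vertices in order):
Area = (1/2)|sum of (x_i * y_(i+1) - x_(i+1) * y_i)|
Terms: (-1*-9 - 2*-8) = 25, (2*-9 - 4*-9) = 18, (4*-4 - 2*-9) = 2, (2*-8 - -1*-4) = -20
Sum = 25
Area = (1/2)(25) = 25/2

25/2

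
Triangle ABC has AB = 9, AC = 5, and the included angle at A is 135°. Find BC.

By the law of cosines: BC^2 = AB^2 + AC^2 - 2*AB*AC*cos(A)
BC^2 = 9^2 + 5^2 - 2*9*5*cos(135°)
BC^2 = 81 + 25 - 90*(-sqrt(2)/2)
BC^2 = 45*sqrt(2) + 106
BC = sqrt(45*sqrt(2) + 106)

sqrt(45*sqrt(2) + 106)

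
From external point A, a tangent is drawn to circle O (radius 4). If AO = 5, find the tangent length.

tangent = √(d² - r²) = √(5² - 4²) = √(25 - 16) = √9 = 3

3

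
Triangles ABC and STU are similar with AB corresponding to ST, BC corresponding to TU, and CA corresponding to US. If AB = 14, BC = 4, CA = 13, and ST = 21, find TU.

Similar triangles have proportional sides. Setting up the proportion:
ST / AB = TU / BC
21 / 14 = TU / 4
TU = 4 * 21 / 14 = 6.

6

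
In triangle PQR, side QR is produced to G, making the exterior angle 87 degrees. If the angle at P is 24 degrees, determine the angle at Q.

angle Q = 87 - 24 = 63 degrees (exterior angle theorem).

63 degrees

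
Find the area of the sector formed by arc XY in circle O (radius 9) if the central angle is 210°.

The full circle has area πr² = π(9)² = 81*pi.
The sector covers 210° out of 360°, a fraction of 7/12.
Sector area = 81*pi × 7/12 = 189*pi/4.

189*pi/4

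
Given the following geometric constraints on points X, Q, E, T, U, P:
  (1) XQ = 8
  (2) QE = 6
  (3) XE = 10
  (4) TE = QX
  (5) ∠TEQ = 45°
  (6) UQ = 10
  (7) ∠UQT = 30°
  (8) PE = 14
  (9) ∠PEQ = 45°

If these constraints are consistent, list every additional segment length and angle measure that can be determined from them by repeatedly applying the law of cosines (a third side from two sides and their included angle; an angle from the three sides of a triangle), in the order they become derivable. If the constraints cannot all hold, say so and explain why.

The constraints are consistent. Derivable facts, in order:
After 1 step:
- QP ≈ 10.64
- QT ≈ 5.67
- ∠EQX = 90°
- ∠EXQ = 36.87°
- ∠QEX = 53.13°
After 2 steps:
- TU ≈ 5.83
- ∠EPQ = 23.5°
- ∠EQP = 111.5°
- ∠EQT = 86.53°
- ∠ETQ = 48.47°
After 3 steps:
- ∠QTU = 120.9°
- ∠QUT = 29.1°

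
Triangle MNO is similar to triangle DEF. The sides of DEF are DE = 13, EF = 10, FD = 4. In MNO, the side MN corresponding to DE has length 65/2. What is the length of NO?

Similar triangles have proportional sides. Setting up the proportion:
MN / DE = NO / EF
65/2 / 13 = NO / 10
NO = 10 * 65/2 / 13 = 25.

25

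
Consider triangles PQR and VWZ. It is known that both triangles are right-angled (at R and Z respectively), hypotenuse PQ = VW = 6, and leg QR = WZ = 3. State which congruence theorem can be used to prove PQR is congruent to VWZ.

The given information matches HL: The hypotenuse and one leg of two right triangles are equal (Hypotenuse-Leg).

HL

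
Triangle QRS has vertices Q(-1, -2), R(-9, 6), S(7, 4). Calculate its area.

The Shoelace formula computes the area from vertex coordinates by summing cross products.
For vertices (-1,-2), (-9,6), (7,4):
Signed sum = -1*6 - -9*-2 + -9*4 - 7*6 + 7*-2 - -1*4
= -24 + -78 + -10 = -112
Area = (1/2)|-112| = 56.

56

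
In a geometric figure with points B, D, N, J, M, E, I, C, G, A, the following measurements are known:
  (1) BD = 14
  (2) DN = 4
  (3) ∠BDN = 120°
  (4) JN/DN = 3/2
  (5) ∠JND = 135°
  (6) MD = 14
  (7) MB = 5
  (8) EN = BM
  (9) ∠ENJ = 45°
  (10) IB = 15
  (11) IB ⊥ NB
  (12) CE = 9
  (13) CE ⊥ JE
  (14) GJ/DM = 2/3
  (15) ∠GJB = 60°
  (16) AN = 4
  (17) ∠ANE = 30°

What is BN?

Step 1: By the law of cosines on triangle BDN: BN² = 14² + 4² − 2·14·4·cos(120°) = 268, so BN = 2·√67.

Therefore, the length of BN = 2·√67.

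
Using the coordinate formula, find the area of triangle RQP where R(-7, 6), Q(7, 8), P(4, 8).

Using the Shoelace formula for a triangle:
Area = (1/2)|x0(y1 - y2) + x1(y2 - y0) + x2(y0 - y1)|
Area = (1/2)|-7(8 - 8) + 7(8 - 6) + 4(6 - 8)|
Area = (1/2)|0 + 14 + -8|
Area = (1/2)|6|
Area = (1/2)(6)
Area = 3

3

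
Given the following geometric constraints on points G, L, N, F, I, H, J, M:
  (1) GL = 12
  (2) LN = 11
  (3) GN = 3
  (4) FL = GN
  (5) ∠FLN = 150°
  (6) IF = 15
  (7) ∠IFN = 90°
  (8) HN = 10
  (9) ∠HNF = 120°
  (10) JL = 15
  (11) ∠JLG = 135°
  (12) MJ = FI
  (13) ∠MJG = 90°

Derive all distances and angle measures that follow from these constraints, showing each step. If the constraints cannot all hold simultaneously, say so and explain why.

The constraints are consistent.

From the given relations:
  FL = GN = 3
  MJ = FI = 15

Step 1: From GL = 12, LJ = 15, and ∠GLJ = 135°, by the law of cosines:
  GJ² = GL² + LJ² - 2·GL·LJ·cos(135°) = 144 + 225 + 254.6 = 623.6
  GJ ≈ 24.97

Step 2: From NL = 11, LF = 3, and ∠NLF = 150°, by the law of cosines:
  NF² = NL² + LF² - 2·NL·LF·cos(150°) = 121 + 9 + 57.16 = 187.2
  NF ≈ 13.68

Step 3: From GL = 12, GN = 3, LN = 11, by the inverse law of cosines:
  cos(∠LGN) = (GL² + GN² - LN²) / (2·GL·GN)
  ∠LGN = 63.61°

Step 4: From LG = 12, LN = 11, GN = 3, by the inverse law of cosines:
  cos(∠GLN) = (LG² + LN² - GN²) / (2·LG·LN)
  ∠GLN = 14.14°

Step 5: From NG = 3, NL = 11, GL = 12, by the inverse law of cosines:
  cos(∠GNL) = (NG² + NL² - GL²) / (2·NG·NL)
  ∠GNL = 102.25°

Step 6: From GJ = 24.97, JM = 15, and ∠GJM = 90°, by the law of cosines:
  GM² = GJ² + JM² - 2·GJ·JM·cos(90°) = 623.6 + 225 - 0 = 848.6
  GM ≈ 29.13

Step 7: From NF = 13.68, FI = 15, and ∠NFI = 90°, by the law of cosines:
  NI² = NF² + FI² - 2·NF·FI·cos(90°) = 187.2 + 225 - 0 = 412.2
  NI ≈ 20.3

Step 8: From FN = 13.68, NH = 10, and ∠FNH = 120°, by the law of cosines:
  FH² = FN² + NH² - 2·FN·NH·cos(120°) = 187.2 + 100 + 136.8 = 424
  FH ≈ 20.59

Step 9: From GJ = 24.97, GL = 12, JL = 15, by the inverse law of cosines:
  cos(∠JGL) = (GJ² + GL² - JL²) / (2·GJ·GL)
  ∠JGL = 25.14°

Step 10: From NF = 13.68, NL = 11, FL = 3, by the inverse law of cosines:
  cos(∠FNL) = (NF² + NL² - FL²) / (2·NF·NL)
  ∠FNL = 6.29°

Step 11: From FL = 3, FN = 13.68, LN = 11, by the inverse law of cosines:
  cos(∠LFN) = (FL² + FN² - LN²) / (2·FL·FN)
  ∠LFN = 23.71°

Step 12: From JG = 24.97, JL = 15, GL = 12, by the inverse law of cosines:
  cos(∠GJL) = (JG² + JL² - GL²) / (2·JG·JL)
  ∠GJL = 19.86°

Step 13: From GJ = 24.97, GM = 29.13, JM = 15, by the inverse law of cosines:
  cos(∠JGM) = (GJ² + GM² - JM²) / (2·GJ·GM)
  ∠JGM = 30.99°

Step 14: From NF = 13.68, NI = 20.3, FI = 15, by the inverse law of cosines:
  cos(∠FNI) = (NF² + NI² - FI²) / (2·NF·NI)
  ∠FNI = 47.63°

Step 15: From FH = 20.59, FN = 13.68, HN = 10, by the inverse law of cosines:
  cos(∠HFN) = (FH² + FN² - HN²) / (2·FH·FN)
  ∠HFN = 24.87°

Step 16: From IF = 15, IN = 20.3, FN = 13.68, by the inverse law of cosines:
  cos(∠FIN) = (IF² + IN² - FN²) / (2·IF·IN)
  ∠FIN = 42.37°

Step 17: From HF = 20.59, HN = 10, FN = 13.68, by the inverse law of cosines:
  cos(∠FHN) = (HF² + HN² - FN²) / (2·HF·HN)
  ∠FHN = 35.13°

Step 18: From MG = 29.13, MJ = 15, GJ = 24.97, by the inverse law of cosines:
  cos(∠GMJ) = (MG² + MJ² - GJ²) / (2·MG·MJ)
  ∠GMJ = 59.01°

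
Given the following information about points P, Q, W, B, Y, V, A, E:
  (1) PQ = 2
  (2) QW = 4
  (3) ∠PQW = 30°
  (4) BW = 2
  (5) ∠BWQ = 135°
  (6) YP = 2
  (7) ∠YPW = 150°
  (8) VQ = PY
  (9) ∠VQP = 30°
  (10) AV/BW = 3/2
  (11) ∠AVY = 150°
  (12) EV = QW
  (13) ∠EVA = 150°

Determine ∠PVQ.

From the given relations: VQ = PY = 2.
Step 1: By the law of cosines on triangle VQP: VP² = 2² + 2² − 2·2·2·cos(30°) = 1.07, so VP ≈ 1.04.
Step 2: By the inverse law of cosines on triangle PVQ: cos(∠PVQ) = (1.04² + 2² − 2²) / (2·1.04·2) = 1.07/4.14 = 0.2588, so ∠PVQ = 75°.

Therefore, the measure of angle ∠PVQ = 75°.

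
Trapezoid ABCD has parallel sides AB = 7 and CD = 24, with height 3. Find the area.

Area of a trapezoid = (base1 + base2) * height / 2
Area = (7 + 24) * 3 / 2
Area = 31 * 3 / 2
Area = 93 / 2
Area = 93/2

93/2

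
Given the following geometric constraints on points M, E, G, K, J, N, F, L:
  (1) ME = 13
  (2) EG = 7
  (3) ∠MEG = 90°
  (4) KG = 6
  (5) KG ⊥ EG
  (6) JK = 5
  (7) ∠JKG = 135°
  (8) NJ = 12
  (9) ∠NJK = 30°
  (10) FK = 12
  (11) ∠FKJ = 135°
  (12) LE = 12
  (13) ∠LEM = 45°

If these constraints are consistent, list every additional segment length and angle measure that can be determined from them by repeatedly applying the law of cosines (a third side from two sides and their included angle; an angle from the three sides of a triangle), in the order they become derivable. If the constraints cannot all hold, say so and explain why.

The constraints are consistent. Derivable facts, in order:
After 1 step:
- EK = √85
- GJ ≈ 10.17
- JF ≈ 15.93
- KN ≈ 8.07
- MG ≈ 14.76
- ML ≈ 9.61
After 2 steps:
- ∠EGM = 61.7°
- ∠EKG = 49.4°
- ∠ELM = 73.02°
- ∠EMG = 28.3°
- ∠EML = 61.98°
- ∠FJK = 32.18°
- ∠GEK = 40.6°
- ∠GJK = 24.66°
- ∠JFK = 12.82°
- ∠JGK = 20.34°
- ∠JKN = 131.95°
- ∠JNK = 18.05°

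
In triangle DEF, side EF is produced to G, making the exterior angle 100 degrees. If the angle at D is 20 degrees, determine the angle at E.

By the exterior angle theorem: exterior angle = sum of remote interior angles.
100 = 20 + angle E
angle E = 100 - 20 = 80 degrees

80 degrees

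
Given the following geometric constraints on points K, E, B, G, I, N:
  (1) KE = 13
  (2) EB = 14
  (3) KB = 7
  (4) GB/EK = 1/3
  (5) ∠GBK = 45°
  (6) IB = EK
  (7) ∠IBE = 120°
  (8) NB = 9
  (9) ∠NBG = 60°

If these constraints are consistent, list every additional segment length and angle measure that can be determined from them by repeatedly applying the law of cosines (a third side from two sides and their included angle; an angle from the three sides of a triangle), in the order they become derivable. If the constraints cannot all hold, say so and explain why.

The constraints are consistent. Derivable facts, in order:
After 1 step:
- EI ≈ 23.39
- GN ≈ 7.8
- KG ≈ 4.99
- ∠BEK = 29.76°
- ∠BKE = 83.06°
- ∠EBK = 67.19°
After 2 steps:
- ∠BEI = 28.78°
- ∠BGK = 97.1°
- ∠BGN = 91.22°
- ∠BIE = 31.22°
- ∠BKG = 37.9°
- ∠BNG = 28.78°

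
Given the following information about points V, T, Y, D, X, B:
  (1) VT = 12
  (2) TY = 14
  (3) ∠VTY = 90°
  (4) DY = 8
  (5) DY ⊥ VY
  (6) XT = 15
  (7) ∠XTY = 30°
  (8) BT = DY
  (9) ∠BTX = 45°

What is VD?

Step 1: By the law of cosines on triangle VTY: VY² = 12² + 14² − 2·12·14·cos(90°) = 340, so VY = 2·√85.
Step 2: By the law of cosines on triangle VYD: VD² = (2·√85)² + 8² − 2·2·√85·8·cos(90°) = 404, so VD = 2·√101.

Therefore, the length of VD = 2·√101.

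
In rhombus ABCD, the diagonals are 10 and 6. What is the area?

The diagonals of a rhombus divide it into four right triangles.
Each triangle has legs 10/ 2 = 5 and 6/2 = 3, so each has area (1/2)*5*3 = 15/2.
Four such triangles give total area = (d1 * d2) / 2 = 30.

30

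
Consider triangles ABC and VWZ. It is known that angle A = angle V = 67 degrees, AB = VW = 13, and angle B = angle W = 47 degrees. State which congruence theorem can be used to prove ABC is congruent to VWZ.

The given information provides:
angle A = angle V = 67 degrees, AB = VW = 13, and angle B = angle W = 47 degrees
This matches the ASA congruence theorem.
Two pairs of corresponding angles and the included side are equal (Angle-Side-Angle).

ASA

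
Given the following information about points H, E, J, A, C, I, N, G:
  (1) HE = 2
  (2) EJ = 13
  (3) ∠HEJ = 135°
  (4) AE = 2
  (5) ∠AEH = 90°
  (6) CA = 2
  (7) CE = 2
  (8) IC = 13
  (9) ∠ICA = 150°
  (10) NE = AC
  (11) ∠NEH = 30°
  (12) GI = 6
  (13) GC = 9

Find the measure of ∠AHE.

Step 1: By the law of cosines on triangle HEA: HA² = 2² + 2² − 2·2·2·cos(90°) = 8, so HA = 2·√2.
Step 2: By the inverse law of cosines on triangle AHE: cos(∠AHE) = ((2·√2)² + 2² − 2²) / (2·2·√2·2) = 8/11.31 = 0.7071, so ∠AHE = 45°.

Therefore, the measure of angle ∠AHE = 45°.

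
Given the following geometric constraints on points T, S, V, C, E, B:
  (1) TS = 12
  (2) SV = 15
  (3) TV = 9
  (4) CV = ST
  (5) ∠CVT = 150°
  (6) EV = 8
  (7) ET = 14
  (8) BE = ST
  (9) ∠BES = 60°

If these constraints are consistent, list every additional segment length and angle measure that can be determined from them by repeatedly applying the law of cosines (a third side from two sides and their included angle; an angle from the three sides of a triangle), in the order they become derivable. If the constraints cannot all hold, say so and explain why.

The constraints are consistent. Derivable facts, in order:
After 1 step:
- TC ≈ 20.3
- ∠ETV = 32.3°
- ∠EVT = 110.74°
- ∠STV = 90°
- ∠SVT = 53.13°
- ∠TEV = 36.96°
- ∠TSV = 36.87°
After 2 steps:
- ∠CTV = 17.19°
- ∠TCV = 12.81°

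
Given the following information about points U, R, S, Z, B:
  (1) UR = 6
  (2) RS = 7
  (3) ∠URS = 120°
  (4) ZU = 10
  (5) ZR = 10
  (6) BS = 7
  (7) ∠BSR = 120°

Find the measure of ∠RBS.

Step 1: By the law of cosines on triangle BSR: BR² = 7² + 7² − 2·7·7·cos(120°) = 147, so BR = 7·√3.
Step 2: By the inverse law of cosines on triangle RBS: cos(∠RBS) = ((7·√3)² + 7² − 7²) / (2·7·√3·7) = 147/169.74 = 0.866, so ∠RBS = 30°.

Therefore, the measure of angle ∠RBS = 30°.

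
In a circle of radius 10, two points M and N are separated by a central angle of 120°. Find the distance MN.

Chord = 2(10) sin(60°) = 10*sqrt(3)

10*sqrt(3)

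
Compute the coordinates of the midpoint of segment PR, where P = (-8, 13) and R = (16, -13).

The midpoint is the average of the coordinates:
x: (-8 + 16)/2 = 4
y: (13 + -13)/2 = 0
Midpoint = (4, 0)

(4, 0)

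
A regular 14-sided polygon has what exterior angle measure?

Each exterior angle of a regular n-gon is 360 / n.
For n = 14: 360 / 14 = 180/7 degrees.

180/7 degrees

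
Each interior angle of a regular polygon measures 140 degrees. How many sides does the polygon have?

Each interior angle of a regular n-gon is (n - 2) * 180 / n.
Setting this equal to 140:
(n - 2) * 180 / n = 140
Each exterior angle = 180 - 140 = 40 degrees.
Since exterior angles sum to 360: n = 360 / 40 = 9.

9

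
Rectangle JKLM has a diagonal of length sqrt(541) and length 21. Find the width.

The diagonal of a rectangle forms a right triangle with the two sides.
Rearranging the Pythagorean theorem: missing side = sqrt(d^2 - known^2).
= sqrt(541 - 441) = sqrt(100) = 10.

10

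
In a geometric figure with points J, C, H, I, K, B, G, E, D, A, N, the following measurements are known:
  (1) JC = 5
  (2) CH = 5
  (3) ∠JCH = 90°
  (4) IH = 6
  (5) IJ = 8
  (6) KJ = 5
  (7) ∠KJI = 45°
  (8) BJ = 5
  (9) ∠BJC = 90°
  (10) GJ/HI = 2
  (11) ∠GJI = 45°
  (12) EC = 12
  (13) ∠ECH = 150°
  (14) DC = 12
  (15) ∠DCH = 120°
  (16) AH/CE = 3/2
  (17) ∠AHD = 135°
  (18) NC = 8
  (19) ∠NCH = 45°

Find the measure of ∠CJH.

Step 1: By the law of cosines on triangle JCH: JH² = 5² + 5² − 2·5·5·cos(90°) = 50, so JH = 5·√2.
Step 2: By the inverse law of cosines on triangle CJH: cos(∠CJH) = (5² + (5·√2)² − 5²) / (2·5·5·√2) = 50/70.71 = 0.7071, so ∠CJH = 45°.

Therefore, the measure of angle ∠CJH = 45°.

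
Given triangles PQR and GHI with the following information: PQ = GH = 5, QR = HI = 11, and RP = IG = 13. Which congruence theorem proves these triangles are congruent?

The given information matches SSS: All three pairs of corresponding sides are equal (Side-Side-Side).

SSS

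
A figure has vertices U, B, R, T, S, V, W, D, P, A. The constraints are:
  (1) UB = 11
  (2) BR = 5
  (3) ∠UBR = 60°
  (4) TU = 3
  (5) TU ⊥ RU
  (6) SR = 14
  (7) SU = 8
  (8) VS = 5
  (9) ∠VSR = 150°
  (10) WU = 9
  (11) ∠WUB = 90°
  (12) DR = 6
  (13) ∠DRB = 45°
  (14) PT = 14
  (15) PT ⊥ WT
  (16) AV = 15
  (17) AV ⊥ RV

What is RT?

Step 1: By the law of cosines on triangle UBR: UR² = 11² + 5² − 2·11·5·cos(60°) = 91, so UR = √91.
Step 2: By the law of cosines on triangle RUT: RT² = √91² + 3² − 2·√91·3·cos(90°) = 100, so RT = 10.

Therefore, the length of RT = 10.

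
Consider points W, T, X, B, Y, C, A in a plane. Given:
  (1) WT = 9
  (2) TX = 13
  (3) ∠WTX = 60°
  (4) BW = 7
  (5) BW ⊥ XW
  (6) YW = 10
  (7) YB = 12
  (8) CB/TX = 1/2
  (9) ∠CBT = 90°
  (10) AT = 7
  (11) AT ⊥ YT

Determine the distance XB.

Step 1: By the law of cosines on triangle XTW: XW² = 13² + 9² − 2·13·9·cos(60°) = 133, so XW = √133.
Step 2: By the law of cosines on triangle XWB: XB² = √133² + 7² − 2·√133·7·cos(90°) = 182, so XB = √182.

Therefore, the length of XB = √182.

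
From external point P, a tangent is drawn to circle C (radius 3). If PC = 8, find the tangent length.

tangent = √(d² - r²) = √(8² - 3²) = √(64 - 9) = √55 = sqrt(55)

sqrt(55)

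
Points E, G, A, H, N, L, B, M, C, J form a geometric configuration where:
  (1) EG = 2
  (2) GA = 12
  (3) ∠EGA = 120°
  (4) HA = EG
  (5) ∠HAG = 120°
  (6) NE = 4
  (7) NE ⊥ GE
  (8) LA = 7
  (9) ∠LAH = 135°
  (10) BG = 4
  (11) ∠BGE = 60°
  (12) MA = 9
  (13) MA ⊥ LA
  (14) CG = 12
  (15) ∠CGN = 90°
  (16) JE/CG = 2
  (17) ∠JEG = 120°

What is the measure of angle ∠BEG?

Step 1: By the law of cosines on triangle EGB: EB² = 2² + 4² − 2·2·4·cos(60°) = 12, so EB = 2·√3.
Step 2: By the inverse law of cosines on triangle BEG: cos(∠BEG) = ((2·√3)² + 2² − 4²) / (2·2·√3·2) = 0/13.86 = 0, so ∠BEG = 90°.

Therefore, the measure of angle ∠BEG = 90°.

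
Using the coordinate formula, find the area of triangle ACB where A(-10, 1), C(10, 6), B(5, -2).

Using the Shoelace formula for a triangle:
Area = (1/2)|x0(y1 - y2) + x1(y2 - y0) + x2(y0 - y1)|
Area = (1/2)|-10(6 - -2) + 10(-2 - 1) + 5(1 - 6)|
Area = (1/2)|-80 + -30 + -25|
Area = (1/2)|-135|
Area = (1/2)(135)
Area = 135/2

135/2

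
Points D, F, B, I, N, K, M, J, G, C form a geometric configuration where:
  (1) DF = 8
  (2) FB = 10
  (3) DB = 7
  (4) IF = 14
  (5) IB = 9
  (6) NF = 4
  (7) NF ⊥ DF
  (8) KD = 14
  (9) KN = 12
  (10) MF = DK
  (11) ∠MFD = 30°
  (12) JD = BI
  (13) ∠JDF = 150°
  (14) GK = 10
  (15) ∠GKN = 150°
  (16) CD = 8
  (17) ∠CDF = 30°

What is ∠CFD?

Step 1: By the law of cosines on triangle FDC: FC² = 8² + 8² − 2·8·8·cos(30°) = 17.15, so FC ≈ 4.14.
Step 2: By the inverse law of cosines on triangle CFD: cos(∠CFD) = (4.14² + 8² − 8²) / (2·4.14·8) = 17.15/66.26 = 0.2588, so ∠CFD = 75°.

Therefore, the measure of angle ∠CFD = 75°.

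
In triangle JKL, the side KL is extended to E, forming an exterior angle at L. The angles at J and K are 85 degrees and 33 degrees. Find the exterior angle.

By the exterior angle theorem, an exterior angle of a triangle equals the sum of the two remote interior angles.
Exterior angle = angle J + angle K
Exterior angle = 85 + 33 = 118 degrees

118 degrees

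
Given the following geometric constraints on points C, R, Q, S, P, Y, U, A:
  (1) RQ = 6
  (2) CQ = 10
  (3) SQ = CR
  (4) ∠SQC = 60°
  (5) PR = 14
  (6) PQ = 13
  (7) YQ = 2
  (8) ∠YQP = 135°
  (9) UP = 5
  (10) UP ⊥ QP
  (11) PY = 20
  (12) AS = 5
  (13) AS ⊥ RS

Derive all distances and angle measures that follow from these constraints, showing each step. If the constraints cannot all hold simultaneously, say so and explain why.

These constraints are not satisfiable: by the triangle inequality in triangle QPY, (6) PQ = 13 and (7) YQ = 2 force PY ≤ 13 + 2 = 15, but (11) says PY = 20. No planar figure meets all of them, so nothing further can be derived.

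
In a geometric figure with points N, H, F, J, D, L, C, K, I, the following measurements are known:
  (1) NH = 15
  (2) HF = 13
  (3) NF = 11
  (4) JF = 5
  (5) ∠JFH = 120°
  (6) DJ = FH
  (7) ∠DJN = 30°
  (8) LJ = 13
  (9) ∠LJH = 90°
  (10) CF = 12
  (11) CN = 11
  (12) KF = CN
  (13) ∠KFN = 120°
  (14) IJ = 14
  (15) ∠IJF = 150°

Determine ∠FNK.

From the given relations: KF = CN = 11.
Step 1: By the law of cosines on triangle NFK: NK² = 11² + 11² − 2·11·11·cos(120°) = 363, so NK = 11·√3.
Step 2: By the inverse law of cosines on triangle FNK: cos(∠FNK) = (11² + (11·√3)² − 11²) / (2·11·11·√3) = 363/419.16 = 0.866, so ∠FNK = 30°.

Therefore, the measure of angle ∠FNK = 30°.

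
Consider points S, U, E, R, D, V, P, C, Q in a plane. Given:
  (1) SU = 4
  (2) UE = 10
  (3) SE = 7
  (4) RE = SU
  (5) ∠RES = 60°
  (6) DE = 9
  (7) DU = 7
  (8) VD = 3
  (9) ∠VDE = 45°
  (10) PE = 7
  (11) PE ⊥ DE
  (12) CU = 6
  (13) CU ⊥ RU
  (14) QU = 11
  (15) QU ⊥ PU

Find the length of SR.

From the given relations: RE = SU = 4.
Step 1: By the law of cosines on triangle SER: SR² = 7² + 4² − 2·7·4·cos(60°) = 37, so SR = √37.

Therefore, the length of SR = √37.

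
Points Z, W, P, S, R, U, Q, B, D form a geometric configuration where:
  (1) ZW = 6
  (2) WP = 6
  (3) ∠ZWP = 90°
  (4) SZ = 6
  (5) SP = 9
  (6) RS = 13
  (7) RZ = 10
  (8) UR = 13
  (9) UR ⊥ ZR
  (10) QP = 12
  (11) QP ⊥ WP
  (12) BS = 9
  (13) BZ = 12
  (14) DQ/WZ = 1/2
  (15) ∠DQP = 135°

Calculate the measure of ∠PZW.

Step 1: By the law of cosines on triangle ZWP: ZP² = 6² + 6² − 2·6·6·cos(90°) = 72, so ZP = 6·√2.
Step 2: By the inverse law of cosines on triangle PZW: cos(∠PZW) = ((6·√2)² + 6² − 6²) / (2·6·√2·6) = 72/101.82 = 0.7071, so ∠PZW = 45°.

Therefore, the measure of angle ∠PZW = 45°.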